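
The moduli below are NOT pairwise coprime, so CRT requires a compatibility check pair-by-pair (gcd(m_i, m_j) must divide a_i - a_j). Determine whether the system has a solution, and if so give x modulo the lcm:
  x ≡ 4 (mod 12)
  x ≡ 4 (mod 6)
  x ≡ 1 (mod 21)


Moduli 12, 6, 21 are not pairwise coprime, so CRT works modulo lcm(m_i) when all pairwise compatibility conditions hold.
Pairwise compatibility: gcd(m_i, m_j) must divide a_i - a_j for every pair.
Merge one congruence at a time:
  Start: x ≡ 4 (mod 12).
  Combine with x ≡ 4 (mod 6): gcd(12, 6) = 6; 4 - 4 = 0, which IS divisible by 6, so compatible.
    Write x = 4 + 12·t and substitute into x ≡ 4 (mod 6): 12·t ≡ 4 − 4 = 0 (mod 6).
    Divide the congruence (and modulus) by g = 6: 2·t ≡ 0 (mod 1).
    Modulo 1 every t works; take t = 0.
    Then x = 4 + 12·0 = 4, valid modulo lcm(12, 6) = 12: x ≡ 4 (mod 12).
  Combine with x ≡ 1 (mod 21): gcd(12, 21) = 3; 1 - 4 = -3, which IS divisible by 3, so compatible.
    Write x = 4 + 12·t and substitute into x ≡ 1 (mod 21): 12·t ≡ 1 − 4 = -3 (mod 21).
    Divide the congruence (and modulus) by g = 3: 4·t ≡ -1 (mod 7).
    Reduce coefficients mod 7: 4·t ≡ 6 (mod 7).
    The inverse of 4 mod 7 is 2 (since 4·2 = 8 = 1·7 + 1), so t ≡ 2·6 = 12 ≡ 5 (mod 7).
    Then x = 4 + 12·5 = 64, valid modulo lcm(12, 21) = 84: x ≡ 64 (mod 84).
Verify: 64 mod 12 = 4, 64 mod 6 = 4, 64 mod 21 = 1.

x ≡ 64 (mod 84).


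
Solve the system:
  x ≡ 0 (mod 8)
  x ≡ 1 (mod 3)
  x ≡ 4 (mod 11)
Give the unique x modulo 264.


Moduli 8, 3, 11 are pairwise coprime; by CRT there is a unique solution modulo M = 8 · 3 · 11 = 264.
Solve pairwise, accumulating the modulus:
  Start with x ≡ 0 (mod 8).
  Combine with x ≡ 1 (mod 3): since gcd(8, 3) = 1, we get a unique residue mod 24.
    Write x = 0 + 8·t and substitute into x ≡ 1 (mod 3): 8·t ≡ 1 − 0 = 1 (mod 3).
    Reduce coefficients mod 3: 2·t ≡ 1 (mod 3).
    The inverse of 2 mod 3 is 2 (since 2·2 = 4 = 1·3 + 1), so t ≡ 2·1 = 2 ≡ 2 (mod 3).
    Then x = 0 + 8·2 = 16, valid modulo lcm(8, 3) = 24: x ≡ 16 (mod 24).
  Combine with x ≡ 4 (mod 11): since gcd(24, 11) = 1, we get a unique residue mod 264.
    Write x = 16 + 24·t and substitute into x ≡ 4 (mod 11): 24·t ≡ 4 − 16 = -12 (mod 11).
    Reduce coefficients mod 11: 2·t ≡ 10 (mod 11).
    The inverse of 2 mod 11 is 6 (since 2·6 = 12 = 1·11 + 1), so t ≡ 6·10 = 60 ≡ 5 (mod 11).
    Then x = 16 + 24·5 = 136, valid modulo lcm(24, 11) = 264: x ≡ 136 (mod 264).
Verify: 136 mod 8 = 0 ✓, 136 mod 3 = 1 ✓, 136 mod 11 = 4 ✓.

x ≡ 136 (mod 264).


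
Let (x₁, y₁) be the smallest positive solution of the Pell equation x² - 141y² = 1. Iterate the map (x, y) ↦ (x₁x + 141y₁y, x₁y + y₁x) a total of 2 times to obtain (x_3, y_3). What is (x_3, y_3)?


Step 1: Find the fundamental solution (x₁, y₁) of x² - 141y² = 1.
  Expand √141 as a continued fraction. a₀ = ⌊√141⌋ = 11; iterate m_{k+1} = d_k·a_k − m_k, d_{k+1} = (141 − m_{k+1}²)/d_k, a_{k+1} = ⌊(a₀ + m_{k+1})/d_{k+1}⌋ (starting m₀ = 0, d₀ = 1), with convergents p_k = a_k·p_{k-1} + p_{k-2}, q_k = a_k·q_{k-1} + q_{k-2} (p₋₁ = 1, q₋₁ = 0):
  k = 0: a₀ = 11; p₀/q₀ = 11/1; p₀² − 141·q₀² = 121 − 141 = -20.
  k = 1: m = 11, d = 20, a = ⌊(11 + 11)/20⌋ = 1; p/q = (1·11 + 1)/(1·1 + 0) = 12/1; p² − 141·q² = 144 − 141 = 3.
  k = 2: m = 9, d = 3, a = ⌊(11 + 9)/3⌋ = 6; p/q = (6·12 + 11)/(6·1 + 1) = 83/7; p² − 141·q² = 6889 − 6909 = -20.
  k = 3: m = 9, d = 20, a = ⌊(11 + 9)/20⌋ = 1; p/q = (1·83 + 12)/(1·7 + 1) = 95/8; p² − 141·q² = 9025 − 9024 = 1.
  The first convergent with p² − 141·q² = 1 gives the fundamental solution (x₁, y₁) = (95, 8).
Step 2: Apply the recurrence (x_{n+1}, y_{n+1}) = (x₁x_n + 141y₁y_n, x₁y_n + y₁x_n) repeatedly.
  From (x_1, y_1) = (95, 8): x_2 = 95·95 + 141·8·8 = 18049; y_2 = 95·8 + 8·95 = 1520.
  From (x_2, y_2) = (18049, 1520): x_3 = 95·18049 + 141·8·1520 = 3429215; y_3 = 95·1520 + 8·18049 = 288792.
Step 3: Verify x_3² - 141·y_3² = 11759515516225 - 11759515516224 = 1 (should be 1). ✓

(x_1, y_1) = (95, 8); (x_3, y_3) = (3429215, 288792).


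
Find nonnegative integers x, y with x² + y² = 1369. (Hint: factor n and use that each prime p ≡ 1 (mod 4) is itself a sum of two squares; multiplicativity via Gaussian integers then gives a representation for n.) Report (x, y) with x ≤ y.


Step 1: Factor n = 1369 = 37^2.
Step 2: Check the mod-4 condition on each prime factor: 37 ≡ 1 (mod 4), exponent 2.
All primes ≡ 3 (mod 4) appear to even exponent (or don't appear), so by the two-squares theorem n IS expressible as a sum of two squares.
Step 3: Build a representation. Here n = 37 · 37 is a product of primes ≡ 1 (mod 4). Each prime p ≡ 1 (mod 4) is itself a sum of two squares; find a² by testing p − a² for a perfect square:
  37: 37 − 1² = 36 = 6² ⇒ 37 = 1² + 6².
  Combine using the Brahmagupta–Fibonacci identity (a² + b²)(c² + d²) = (ac − bd)² + (ad + bc)² = (ac + bd)² + (ad − bc)²:
  37 · 37 = 1369: from (1² + 6²)(1² + 6²), take (1·1 − 6·6, 1·6 + 6·1) = (1 − 36, 6 + 6) = (-35, 12); dropping signs (only squares matter) gives (35, 12); check 35² + 12² = 1225 + 144 = 1369 ✓.
Step 4: Order so x ≤ y and verify: 12² + 35² = 144 + 1225 = 1369 = n. ✓

n = 1369 = 12² + 35² (one valid representation with x ≤ y).


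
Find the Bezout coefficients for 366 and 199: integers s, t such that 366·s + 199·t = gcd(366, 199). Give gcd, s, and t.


Euclidean algorithm on (366, 199) — divide until remainder is 0:
  366 = 1 · 199 + 167
  199 = 1 · 167 + 32
  167 = 5 · 32 + 7
  32 = 4 · 7 + 4
  7 = 1 · 4 + 3
  4 = 1 · 3 + 1
  3 = 3 · 1 + 0
gcd(366, 199) = 1.
Track Bezout coefficients alongside the remainders: start with r₀ = 366 = a·1 + b·0 (s = 1, t = 0) and r₁ = 199 = a·0 + b·1 (s = 0, t = 1); each new remainder r_{k+1} = r_{k-1} − q_k·r_k inherits s_{k+1} = s_{k-1} − q_k·s_k, t_{k+1} = t_{k-1} − q_k·t_k, so r_k = a·s_k + b·t_k at every step:
  q = 1: r = 167, s = 1 − 1·0 = 1, t = 0 − 1·1 = -1  (check: 366·1 + 199·(-1) = 167)
  q = 1: r = 32, s = 0 − 1·1 = -1, t = 1 − 1·(-1) = 2  (check: 366·(-1) + 199·2 = 32)
  q = 5: r = 7, s = 1 − 5·(-1) = 6, t = -1 − 5·2 = -11  (check: 366·6 + 199·(-11) = 7)
  q = 4: r = 4, s = -1 − 4·6 = -25, t = 2 − 4·(-11) = 46  (check: 366·(-25) + 199·46 = 4)
  q = 1: r = 3, s = 6 − 1·(-25) = 31, t = -11 − 1·46 = -57  (check: 366·31 + 199·(-57) = 3)
  q = 1: r = 1, s = -25 − 1·31 = -56, t = 46 − 1·(-57) = 103  (check: 366·(-56) + 199·103 = 1)
The row with r = 1 (the gcd) gives the Bezout coefficients s = -56, t = 103.
Result: 366 · (-56) + 199 · (103) = 1.

gcd(366, 199) = 1; s = -56, t = 103 (check: 366·(-56) + 199·103 = 1).


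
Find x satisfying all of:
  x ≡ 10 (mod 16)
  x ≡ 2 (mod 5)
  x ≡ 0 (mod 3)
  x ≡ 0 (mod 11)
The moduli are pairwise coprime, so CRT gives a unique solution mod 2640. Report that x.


Product of moduli M = 16 · 5 · 3 · 11 = 2640.
Merge one congruence at a time:
  Start: x ≡ 10 (mod 16).
  Combine with x ≡ 2 (mod 5); new modulus lcm = 80.
    Write x = 10 + 16·t and substitute into x ≡ 2 (mod 5): 16·t ≡ 2 − 10 = -8 (mod 5).
    Reduce coefficients mod 5: 1·t ≡ 2 (mod 5).
    So t ≡ 2 (mod 5).
    Then x = 10 + 16·2 = 42, valid modulo lcm(16, 5) = 80: x ≡ 42 (mod 80).
  Combine with x ≡ 0 (mod 3); new modulus lcm = 240.
    Write x = 42 + 80·t and substitute into x ≡ 0 (mod 3): 80·t ≡ 0 − 42 = -42 (mod 3).
    Reduce coefficients mod 3: 2·t ≡ 0 (mod 3).
    The inverse of 2 mod 3 is 2 (since 2·2 = 4 = 1·3 + 1), so t ≡ 2·0 = 0 ≡ 0 (mod 3).
    Then x = 42 + 80·0 = 42, valid modulo lcm(80, 3) = 240: x ≡ 42 (mod 240).
  Combine with x ≡ 0 (mod 11); new modulus lcm = 2640.
    Write x = 42 + 240·t and substitute into x ≡ 0 (mod 11): 240·t ≡ 0 − 42 = -42 (mod 11).
    Reduce coefficients mod 11: 9·t ≡ 2 (mod 11).
    The inverse of 9 mod 11 is 5 (since 9·5 = 45 = 4·11 + 1), so t ≡ 5·2 = 10 ≡ 10 (mod 11).
    Then x = 42 + 240·10 = 2442, valid modulo lcm(240, 11) = 2640: x ≡ 2442 (mod 2640).
Verify against each original: 2442 mod 16 = 10, 2442 mod 5 = 2, 2442 mod 3 = 0, 2442 mod 11 = 0.

x ≡ 2442 (mod 2640).


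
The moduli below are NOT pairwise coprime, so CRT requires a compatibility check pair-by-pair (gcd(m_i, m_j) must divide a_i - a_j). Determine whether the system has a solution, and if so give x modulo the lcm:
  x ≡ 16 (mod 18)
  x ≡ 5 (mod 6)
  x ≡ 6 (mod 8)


Moduli 18, 6, 8 are not pairwise coprime, so CRT works modulo lcm(m_i) when all pairwise compatibility conditions hold.
Pairwise compatibility: gcd(m_i, m_j) must divide a_i - a_j for every pair.
Merge one congruence at a time:
  Start: x ≡ 16 (mod 18).
  Combine with x ≡ 5 (mod 6): gcd(18, 6) = 6, and 5 - 16 = -11 is NOT divisible by 6.
    ⇒ system is inconsistent (no integer solution).

No solution (the system is inconsistent).


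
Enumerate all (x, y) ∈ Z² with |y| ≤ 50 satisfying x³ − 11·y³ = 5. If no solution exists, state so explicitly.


The equation is x³ - 11y³ = 5. For fixed y, x³ = 11·y³ + 5, so a solution requires the RHS to be a perfect cube.
Strategy: iterate y from -50 to 50, compute RHS = 11·y³ + 5, and check whether it is a (positive or negative) perfect cube.
Check small values of y:
  y = 0: RHS = 5 is not a perfect cube.
  y = 1: RHS = 16 is not a perfect cube.
  y = -1: RHS = -6 is not a perfect cube.
  y = 2: RHS = 93 is not a perfect cube.
  y = -2: RHS = -83 is not a perfect cube.
  y = 3: RHS = 302 is not a perfect cube.
  y = -3: RHS = -292 is not a perfect cube.
Continuing the search up to |y| = 50 finds no solutions either.
No (x, y) in the scanned range satisfies the equation.

No integer solutions with |y| ≤ 50.


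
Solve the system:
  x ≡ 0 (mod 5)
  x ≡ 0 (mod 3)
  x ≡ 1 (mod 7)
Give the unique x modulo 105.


Moduli 5, 3, 7 are pairwise coprime; by CRT there is a unique solution modulo M = 5 · 3 · 7 = 105.
Solve pairwise, accumulating the modulus:
  Start with x ≡ 0 (mod 5).
  Combine with x ≡ 0 (mod 3): since gcd(5, 3) = 1, we get a unique residue mod 15.
    Write x = 0 + 5·t and substitute into x ≡ 0 (mod 3): 5·t ≡ 0 − 0 = 0 (mod 3).
    Reduce coefficients mod 3: 2·t ≡ 0 (mod 3).
    The inverse of 2 mod 3 is 2 (since 2·2 = 4 = 1·3 + 1), so t ≡ 2·0 = 0 ≡ 0 (mod 3).
    Then x = 0 + 5·0 = 0, valid modulo lcm(5, 3) = 15: x ≡ 0 (mod 15).
  Combine with x ≡ 1 (mod 7): since gcd(15, 7) = 1, we get a unique residue mod 105.
    Write x = 0 + 15·t and substitute into x ≡ 1 (mod 7): 15·t ≡ 1 − 0 = 1 (mod 7).
    Reduce coefficients mod 7: 1·t ≡ 1 (mod 7).
    So t ≡ 1 (mod 7).
    Then x = 0 + 15·1 = 15, valid modulo lcm(15, 7) = 105: x ≡ 15 (mod 105).
Verify: 15 mod 5 = 0 ✓, 15 mod 3 = 0 ✓, 15 mod 7 = 1 ✓.

x ≡ 15 (mod 105).


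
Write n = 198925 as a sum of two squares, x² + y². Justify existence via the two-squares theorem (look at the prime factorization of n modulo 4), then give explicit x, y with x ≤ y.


Step 1: Factor n = 198925 = 5^2 · 73 · 109.
Step 2: Check the mod-4 condition on each prime factor: 5 ≡ 1 (mod 4), exponent 2; 73 ≡ 1 (mod 4), exponent 1; 109 ≡ 1 (mod 4), exponent 1.
All primes ≡ 3 (mod 4) appear to even exponent (or don't appear), so by the two-squares theorem n IS expressible as a sum of two squares.
Step 3: Build a representation. Group n = k² · m with k = 5 and m = 73 · 109 = 7957 (a product of primes ≡ 1 (mod 4)); a representation of m scales to one of n via (k·x)² + (k·y)² = k²(x² + y²). Each prime p ≡ 1 (mod 4) is itself a sum of two squares; find a² by testing p − a² for a perfect square:
  73: 73 − 1² = 72, 73 − 2² = 69, 73 − 3² = 64 = 8² ⇒ 73 = 3² + 8².
  109: 109 − 1² = 108, 109 − 2² = 105, 109 − 3² = 100 = 10² ⇒ 109 = 3² + 10².
  Combine using the Brahmagupta–Fibonacci identity (a² + b²)(c² + d²) = (ac − bd)² + (ad + bc)² = (ac + bd)² + (ad − bc)²:
  73 · 109 = 7957: from (3² + 8²)(3² + 10²), take (3·3 − 8·10, 3·10 + 8·3) = (9 − 80, 30 + 24) = (-71, 54); dropping signs (only squares matter) gives (71, 54); check 71² + 54² = 5041 + 2916 = 7957 ✓.
  Scale by k = 5: (5·71, 5·54) = (355, 270).
Step 4: Order so x ≤ y and verify: 270² + 355² = 72900 + 126025 = 198925 = n. ✓

n = 198925 = 270² + 355² (one valid representation with x ≤ y).


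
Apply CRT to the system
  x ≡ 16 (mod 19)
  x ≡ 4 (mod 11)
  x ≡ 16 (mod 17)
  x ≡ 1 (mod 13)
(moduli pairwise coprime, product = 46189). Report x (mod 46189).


Product of moduli M = 19 · 11 · 17 · 13 = 46189.
Merge one congruence at a time:
  Start: x ≡ 16 (mod 19).
  Combine with x ≡ 4 (mod 11); new modulus lcm = 209.
    Write x = 16 + 19·t and substitute into x ≡ 4 (mod 11): 19·t ≡ 4 − 16 = -12 (mod 11).
    Reduce coefficients mod 11: 8·t ≡ 10 (mod 11).
    The inverse of 8 mod 11 is 7 (since 8·7 = 56 = 5·11 + 1), so t ≡ 7·10 = 70 ≡ 4 (mod 11).
    Then x = 16 + 19·4 = 92, valid modulo lcm(19, 11) = 209: x ≡ 92 (mod 209).
  Combine with x ≡ 16 (mod 17); new modulus lcm = 3553.
    Write x = 92 + 209·t and substitute into x ≡ 16 (mod 17): 209·t ≡ 16 − 92 = -76 (mod 17).
    Reduce coefficients mod 17: 5·t ≡ 9 (mod 17).
    The inverse of 5 mod 17 is 7 (since 5·7 = 35 = 2·17 + 1), so t ≡ 7·9 = 63 ≡ 12 (mod 17).
    Then x = 92 + 209·12 = 2600, valid modulo lcm(209, 17) = 3553: x ≡ 2600 (mod 3553).
  Combine with x ≡ 1 (mod 13); new modulus lcm = 46189.
    Write x = 2600 + 3553·t and substitute into x ≡ 1 (mod 13): 3553·t ≡ 1 − 2600 = -2599 (mod 13).
    Reduce coefficients mod 13: 4·t ≡ 1 (mod 13).
    The inverse of 4 mod 13 is 10 (since 4·10 = 40 = 3·13 + 1), so t ≡ 10·1 = 10 ≡ 10 (mod 13).
    Then x = 2600 + 3553·10 = 38130, valid modulo lcm(3553, 13) = 46189: x ≡ 38130 (mod 46189).
Verify against each original: 38130 mod 19 = 16, 38130 mod 11 = 4, 38130 mod 17 = 16, 38130 mod 13 = 1.

x ≡ 38130 (mod 46189).


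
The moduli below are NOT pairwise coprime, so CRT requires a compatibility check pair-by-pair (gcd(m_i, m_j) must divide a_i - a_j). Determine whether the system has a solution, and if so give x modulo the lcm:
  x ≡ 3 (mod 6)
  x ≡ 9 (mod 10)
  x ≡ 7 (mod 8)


Moduli 6, 10, 8 are not pairwise coprime, so CRT works modulo lcm(m_i) when all pairwise compatibility conditions hold.
Pairwise compatibility: gcd(m_i, m_j) must divide a_i - a_j for every pair.
Merge one congruence at a time:
  Start: x ≡ 3 (mod 6).
  Combine with x ≡ 9 (mod 10): gcd(6, 10) = 2; 9 - 3 = 6, which IS divisible by 2, so compatible.
    Write x = 3 + 6·t and substitute into x ≡ 9 (mod 10): 6·t ≡ 9 − 3 = 6 (mod 10).
    Divide the congruence (and modulus) by g = 2: 3·t ≡ 3 (mod 5).
    The inverse of 3 mod 5 is 2 (since 3·2 = 6 = 1·5 + 1), so t ≡ 2·3 = 6 ≡ 1 (mod 5).
    Then x = 3 + 6·1 = 9, valid modulo lcm(6, 10) = 30: x ≡ 9 (mod 30).
  Combine with x ≡ 7 (mod 8): gcd(30, 8) = 2; 7 - 9 = -2, which IS divisible by 2, so compatible.
    Write x = 9 + 30·t and substitute into x ≡ 7 (mod 8): 30·t ≡ 7 − 9 = -2 (mod 8).
    Divide the congruence (and modulus) by g = 2: 15·t ≡ -1 (mod 4).
    Reduce coefficients mod 4: 3·t ≡ 3 (mod 4).
    The inverse of 3 mod 4 is 3 (since 3·3 = 9 = 2·4 + 1), so t ≡ 3·3 = 9 ≡ 1 (mod 4).
    Then x = 9 + 30·1 = 39, valid modulo lcm(30, 8) = 120: x ≡ 39 (mod 120).
Verify: 39 mod 6 = 3, 39 mod 10 = 9, 39 mod 8 = 7.

x ≡ 39 (mod 120).


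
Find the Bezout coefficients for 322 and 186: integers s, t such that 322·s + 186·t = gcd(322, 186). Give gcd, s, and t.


Euclidean algorithm on (322, 186) — divide until remainder is 0:
  322 = 1 · 186 + 136
  186 = 1 · 136 + 50
  136 = 2 · 50 + 36
  50 = 1 · 36 + 14
  36 = 2 · 14 + 8
  14 = 1 · 8 + 6
  8 = 1 · 6 + 2
  6 = 3 · 2 + 0
gcd(322, 186) = 2.
Track Bezout coefficients alongside the remainders: start with r₀ = 322 = a·1 + b·0 (s = 1, t = 0) and r₁ = 186 = a·0 + b·1 (s = 0, t = 1); each new remainder r_{k+1} = r_{k-1} − q_k·r_k inherits s_{k+1} = s_{k-1} − q_k·s_k, t_{k+1} = t_{k-1} − q_k·t_k, so r_k = a·s_k + b·t_k at every step:
  q = 1: r = 136, s = 1 − 1·0 = 1, t = 0 − 1·1 = -1  (check: 322·1 + 186·(-1) = 136)
  q = 1: r = 50, s = 0 − 1·1 = -1, t = 1 − 1·(-1) = 2  (check: 322·(-1) + 186·2 = 50)
  q = 2: r = 36, s = 1 − 2·(-1) = 3, t = -1 − 2·2 = -5  (check: 322·3 + 186·(-5) = 36)
  q = 1: r = 14, s = -1 − 1·3 = -4, t = 2 − 1·(-5) = 7  (check: 322·(-4) + 186·7 = 14)
  q = 2: r = 8, s = 3 − 2·(-4) = 11, t = -5 − 2·7 = -19  (check: 322·11 + 186·(-19) = 8)
  q = 1: r = 6, s = -4 − 1·11 = -15, t = 7 − 1·(-19) = 26  (check: 322·(-15) + 186·26 = 6)
  q = 1: r = 2, s = 11 − 1·(-15) = 26, t = -19 − 1·26 = -45  (check: 322·26 + 186·(-45) = 2)
The row with r = 2 (the gcd) gives the Bezout coefficients s = 26, t = -45.
Result: 322 · (26) + 186 · (-45) = 2.

gcd(322, 186) = 2; s = 26, t = -45 (check: 322·26 + 186·(-45) = 2).


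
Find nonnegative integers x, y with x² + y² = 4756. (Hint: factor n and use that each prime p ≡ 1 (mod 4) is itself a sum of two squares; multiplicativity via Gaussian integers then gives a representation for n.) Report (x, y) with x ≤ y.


Step 1: Factor n = 4756 = 2^2 · 29 · 41.
Step 2: Check the mod-4 condition on each prime factor: 2 = 2 (special); 29 ≡ 1 (mod 4), exponent 1; 41 ≡ 1 (mod 4), exponent 1.
All primes ≡ 3 (mod 4) appear to even exponent (or don't appear), so by the two-squares theorem n IS expressible as a sum of two squares.
Step 3: Build a representation. Group n = k² · m with k = 2 and m = 29 · 41 = 1189 (a product of primes ≡ 1 (mod 4)); a representation of m scales to one of n via (k·x)² + (k·y)² = k²(x² + y²). Each prime p ≡ 1 (mod 4) is itself a sum of two squares; find a² by testing p − a² for a perfect square:
  29: 29 − 1² = 28, 29 − 2² = 25 = 5² ⇒ 29 = 2² + 5².
  41: 41 − 1² = 40, 41 − 2² = 37, 41 − 3² = 32, 41 − 4² = 25 = 5² ⇒ 41 = 4² + 5².
  Combine using the Brahmagupta–Fibonacci identity (a² + b²)(c² + d²) = (ac − bd)² + (ad + bc)² = (ac + bd)² + (ad − bc)²:
  29 · 41 = 1189: from (2² + 5²)(4² + 5²), take (2·4 − 5·5, 2·5 + 5·4) = (8 − 25, 10 + 20) = (-17, 30); dropping signs (only squares matter) gives (17, 30); check 17² + 30² = 289 + 900 = 1189 ✓.
  Scale by k = 2: (2·17, 2·30) = (34, 60).
Step 4: Order so x ≤ y and verify: 34² + 60² = 1156 + 3600 = 4756 = n. ✓

n = 4756 = 34² + 60² (one valid representation with x ≤ y).


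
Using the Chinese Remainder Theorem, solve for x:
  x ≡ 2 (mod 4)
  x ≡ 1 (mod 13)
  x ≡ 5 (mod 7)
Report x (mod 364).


Moduli 4, 13, 7 are pairwise coprime; by CRT there is a unique solution modulo M = 4 · 13 · 7 = 364.
Solve pairwise, accumulating the modulus:
  Start with x ≡ 2 (mod 4).
  Combine with x ≡ 1 (mod 13): since gcd(4, 13) = 1, we get a unique residue mod 52.
    Write x = 2 + 4·t and substitute into x ≡ 1 (mod 13): 4·t ≡ 1 − 2 = -1 (mod 13).
    Reduce coefficients mod 13: 4·t ≡ 12 (mod 13).
    The inverse of 4 mod 13 is 10 (since 4·10 = 40 = 3·13 + 1), so t ≡ 10·12 = 120 ≡ 3 (mod 13).
    Then x = 2 + 4·3 = 14, valid modulo lcm(4, 13) = 52: x ≡ 14 (mod 52).
  Combine with x ≡ 5 (mod 7): since gcd(52, 7) = 1, we get a unique residue mod 364.
    Write x = 14 + 52·t and substitute into x ≡ 5 (mod 7): 52·t ≡ 5 − 14 = -9 (mod 7).
    Reduce coefficients mod 7: 3·t ≡ 5 (mod 7).
    The inverse of 3 mod 7 is 5 (since 3·5 = 15 = 2·7 + 1), so t ≡ 5·5 = 25 ≡ 4 (mod 7).
    Then x = 14 + 52·4 = 222, valid modulo lcm(52, 7) = 364: x ≡ 222 (mod 364).
Verify: 222 mod 4 = 2 ✓, 222 mod 13 = 1 ✓, 222 mod 7 = 5 ✓.

x ≡ 222 (mod 364).


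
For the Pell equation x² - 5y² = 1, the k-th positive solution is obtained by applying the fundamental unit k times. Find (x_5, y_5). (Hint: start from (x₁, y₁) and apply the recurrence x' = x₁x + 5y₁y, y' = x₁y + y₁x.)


Step 1: Find the fundamental solution (x₁, y₁) of x² - 5y² = 1.
  Expand √5 as a continued fraction. a₀ = ⌊√5⌋ = 2; iterate m_{k+1} = d_k·a_k − m_k, d_{k+1} = (5 − m_{k+1}²)/d_k, a_{k+1} = ⌊(a₀ + m_{k+1})/d_{k+1}⌋ (starting m₀ = 0, d₀ = 1), with convergents p_k = a_k·p_{k-1} + p_{k-2}, q_k = a_k·q_{k-1} + q_{k-2} (p₋₁ = 1, q₋₁ = 0):
  k = 0: a₀ = 2; p₀/q₀ = 2/1; p₀² − 5·q₀² = 4 − 5 = -1.
  k = 1: m = 2, d = 1, a = ⌊(2 + 2)/1⌋ = 4; p/q = (4·2 + 1)/(4·1 + 0) = 9/4; p² − 5·q² = 81 − 80 = 1.
  The first convergent with p² − 5·q² = 1 gives the fundamental solution (x₁, y₁) = (9, 4).
Step 2: Apply the recurrence (x_{n+1}, y_{n+1}) = (x₁x_n + 5y₁y_n, x₁y_n + y₁x_n) repeatedly.
  From (x_1, y_1) = (9, 4): x_2 = 9·9 + 5·4·4 = 161; y_2 = 9·4 + 4·9 = 72.
  From (x_2, y_2) = (161, 72): x_3 = 9·161 + 5·4·72 = 2889; y_3 = 9·72 + 4·161 = 1292.
  From (x_3, y_3) = (2889, 1292): x_4 = 9·2889 + 5·4·1292 = 51841; y_4 = 9·1292 + 4·2889 = 23184.
  From (x_4, y_4) = (51841, 23184): x_5 = 9·51841 + 5·4·23184 = 930249; y_5 = 9·23184 + 4·51841 = 416020.
Step 3: Verify x_5² - 5·y_5² = 865363202001 - 865363202000 = 1 (should be 1). ✓

(x_1, y_1) = (9, 4); (x_5, y_5) = (930249, 416020).


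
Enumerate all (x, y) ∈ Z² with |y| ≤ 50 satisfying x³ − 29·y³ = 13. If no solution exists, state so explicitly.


The equation is x³ - 29y³ = 13. For fixed y, x³ = 29·y³ + 13, so a solution requires the RHS to be a perfect cube.
Strategy: iterate y from -50 to 50, compute RHS = 29·y³ + 13, and check whether it is a (positive or negative) perfect cube.
Check small values of y:
  y = 0: RHS = 13 is not a perfect cube.
  y = 1: RHS = 42 is not a perfect cube.
  y = -1: RHS = -16 is not a perfect cube.
  y = 2: RHS = 245 is not a perfect cube.
  y = -2: RHS = -219 is not a perfect cube.
  y = 3: RHS = 796 is not a perfect cube.
  y = -3: RHS = -770 is not a perfect cube.
Continuing the search up to |y| = 50 finds no solutions either.
No (x, y) in the scanned range satisfies the equation.

No integer solutions with |y| ≤ 50.


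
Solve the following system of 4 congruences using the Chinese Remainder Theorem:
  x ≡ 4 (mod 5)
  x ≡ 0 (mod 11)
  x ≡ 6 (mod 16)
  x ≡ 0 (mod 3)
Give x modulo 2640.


Product of moduli M = 5 · 11 · 16 · 3 = 2640.
Merge one congruence at a time:
  Start: x ≡ 4 (mod 5).
  Combine with x ≡ 0 (mod 11); new modulus lcm = 55.
    Write x = 4 + 5·t and substitute into x ≡ 0 (mod 11): 5·t ≡ 0 − 4 = -4 (mod 11).
    Reduce coefficients mod 11: 5·t ≡ 7 (mod 11).
    The inverse of 5 mod 11 is 9 (since 5·9 = 45 = 4·11 + 1), so t ≡ 9·7 = 63 ≡ 8 (mod 11).
    Then x = 4 + 5·8 = 44, valid modulo lcm(5, 11) = 55: x ≡ 44 (mod 55).
  Combine with x ≡ 6 (mod 16); new modulus lcm = 880.
    Write x = 44 + 55·t and substitute into x ≡ 6 (mod 16): 55·t ≡ 6 − 44 = -38 (mod 16).
    Reduce coefficients mod 16: 7·t ≡ 10 (mod 16).
    The inverse of 7 mod 16 is 7 (since 7·7 = 49 = 3·16 + 1), so t ≡ 7·10 = 70 ≡ 6 (mod 16).
    Then x = 44 + 55·6 = 374, valid modulo lcm(55, 16) = 880: x ≡ 374 (mod 880).
  Combine with x ≡ 0 (mod 3); new modulus lcm = 2640.
    Write x = 374 + 880·t and substitute into x ≡ 0 (mod 3): 880·t ≡ 0 − 374 = -374 (mod 3).
    Reduce coefficients mod 3: 1·t ≡ 1 (mod 3).
    So t ≡ 1 (mod 3).
    Then x = 374 + 880·1 = 1254, valid modulo lcm(880, 3) = 2640: x ≡ 1254 (mod 2640).
Verify against each original: 1254 mod 5 = 4, 1254 mod 11 = 0, 1254 mod 16 = 6, 1254 mod 3 = 0.

x ≡ 1254 (mod 2640).


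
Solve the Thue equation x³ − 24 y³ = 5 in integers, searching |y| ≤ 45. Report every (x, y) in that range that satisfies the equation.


The equation is x³ - 24y³ = 5. For fixed y, x³ = 24·y³ + 5, so a solution requires the RHS to be a perfect cube.
Strategy: iterate y from -45 to 45, compute RHS = 24·y³ + 5, and check whether it is a (positive or negative) perfect cube.
Check small values of y:
  y = 0: RHS = 5 is not a perfect cube.
  y = 1: RHS = 29 is not a perfect cube.
  y = -1: RHS = -19 is not a perfect cube.
  y = 2: RHS = 197 is not a perfect cube.
  y = -2: RHS = -187 is not a perfect cube.
  y = 3: RHS = 653 is not a perfect cube.
  y = -3: RHS = -643 is not a perfect cube.
Continuing the search up to |y| = 45 finds no solutions either.
No (x, y) in the scanned range satisfies the equation.

No integer solutions with |y| ≤ 45.


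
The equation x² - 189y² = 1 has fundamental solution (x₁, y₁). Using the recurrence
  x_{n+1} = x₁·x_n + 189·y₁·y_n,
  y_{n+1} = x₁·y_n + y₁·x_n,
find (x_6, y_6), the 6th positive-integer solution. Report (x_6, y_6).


Step 1: Find the fundamental solution (x₁, y₁) of x² - 189y² = 1.
  Expand √189 as a continued fraction. a₀ = ⌊√189⌋ = 13; iterate m_{k+1} = d_k·a_k − m_k, d_{k+1} = (189 − m_{k+1}²)/d_k, a_{k+1} = ⌊(a₀ + m_{k+1})/d_{k+1}⌋ (starting m₀ = 0, d₀ = 1), with convergents p_k = a_k·p_{k-1} + p_{k-2}, q_k = a_k·q_{k-1} + q_{k-2} (p₋₁ = 1, q₋₁ = 0):
  k = 0: a₀ = 13; p₀/q₀ = 13/1; p₀² − 189·q₀² = 169 − 189 = -20.
  k = 1: m = 13, d = 20, a = ⌊(13 + 13)/20⌋ = 1; p/q = (1·13 + 1)/(1·1 + 0) = 14/1; p² − 189·q² = 196 − 189 = 7.
  k = 2: m = 7, d = 7, a = ⌊(13 + 7)/7⌋ = 2; p/q = (2·14 + 13)/(2·1 + 1) = 41/3; p² − 189·q² = 1681 − 1701 = -20.
  k = 3: m = 7, d = 20, a = ⌊(13 + 7)/20⌋ = 1; p/q = (1·41 + 14)/(1·3 + 1) = 55/4; p² − 189·q² = 3025 − 3024 = 1.
  The first convergent with p² − 189·q² = 1 gives the fundamental solution (x₁, y₁) = (55, 4).
Step 2: Apply the recurrence (x_{n+1}, y_{n+1}) = (x₁x_n + 189y₁y_n, x₁y_n + y₁x_n) repeatedly.
  From (x_1, y_1) = (55, 4): x_2 = 55·55 + 189·4·4 = 6049; y_2 = 55·4 + 4·55 = 440.
  From (x_2, y_2) = (6049, 440): x_3 = 55·6049 + 189·4·440 = 665335; y_3 = 55·440 + 4·6049 = 48396.
  From (x_3, y_3) = (665335, 48396): x_4 = 55·665335 + 189·4·48396 = 73180801; y_4 = 55·48396 + 4·665335 = 5323120.
  From (x_4, y_4) = (73180801, 5323120): x_5 = 55·73180801 + 189·4·5323120 = 8049222775; y_5 = 55·5323120 + 4·73180801 = 585494804.
  From (x_5, y_5) = (8049222775, 585494804): x_6 = 55·8049222775 + 189·4·585494804 = 885341324449; y_6 = 55·585494804 + 4·8049222775 = 64399105320.
Step 3: Verify x_6² - 189·y_6² = 783829260777109485153601 - 783829260777109485153600 = 1 (should be 1). ✓

(x_1, y_1) = (55, 4); (x_6, y_6) = (885341324449, 64399105320).


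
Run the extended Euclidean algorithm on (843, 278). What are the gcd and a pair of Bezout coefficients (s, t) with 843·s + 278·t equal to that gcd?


Euclidean algorithm on (843, 278) — divide until remainder is 0:
  843 = 3 · 278 + 9
  278 = 30 · 9 + 8
  9 = 1 · 8 + 1
  8 = 8 · 1 + 0
gcd(843, 278) = 1.
Track Bezout coefficients alongside the remainders: start with r₀ = 843 = a·1 + b·0 (s = 1, t = 0) and r₁ = 278 = a·0 + b·1 (s = 0, t = 1); each new remainder r_{k+1} = r_{k-1} − q_k·r_k inherits s_{k+1} = s_{k-1} − q_k·s_k, t_{k+1} = t_{k-1} − q_k·t_k, so r_k = a·s_k + b·t_k at every step:
  q = 3: r = 9, s = 1 − 3·0 = 1, t = 0 − 3·1 = -3  (check: 843·1 + 278·(-3) = 9)
  q = 30: r = 8, s = 0 − 30·1 = -30, t = 1 − 30·(-3) = 91  (check: 843·(-30) + 278·91 = 8)
  q = 1: r = 1, s = 1 − 1·(-30) = 31, t = -3 − 1·91 = -94  (check: 843·31 + 278·(-94) = 1)
The row with r = 1 (the gcd) gives the Bezout coefficients s = 31, t = -94.
Result: 843 · (31) + 278 · (-94) = 1.

gcd(843, 278) = 1; s = 31, t = -94 (check: 843·31 + 278·(-94) = 1).


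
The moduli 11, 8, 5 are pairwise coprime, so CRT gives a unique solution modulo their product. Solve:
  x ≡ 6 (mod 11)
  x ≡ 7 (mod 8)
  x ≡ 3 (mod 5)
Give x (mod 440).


Moduli 11, 8, 5 are pairwise coprime; by CRT there is a unique solution modulo M = 11 · 8 · 5 = 440.
Solve pairwise, accumulating the modulus:
  Start with x ≡ 6 (mod 11).
  Combine with x ≡ 7 (mod 8): since gcd(11, 8) = 1, we get a unique residue mod 88.
    Write x = 6 + 11·t and substitute into x ≡ 7 (mod 8): 11·t ≡ 7 − 6 = 1 (mod 8).
    Reduce coefficients mod 8: 3·t ≡ 1 (mod 8).
    The inverse of 3 mod 8 is 3 (since 3·3 = 9 = 1·8 + 1), so t ≡ 3·1 = 3 ≡ 3 (mod 8).
    Then x = 6 + 11·3 = 39, valid modulo lcm(11, 8) = 88: x ≡ 39 (mod 88).
  Combine with x ≡ 3 (mod 5): since gcd(88, 5) = 1, we get a unique residue mod 440.
    Write x = 39 + 88·t and substitute into x ≡ 3 (mod 5): 88·t ≡ 3 − 39 = -36 (mod 5).
    Reduce coefficients mod 5: 3·t ≡ 4 (mod 5).
    The inverse of 3 mod 5 is 2 (since 3·2 = 6 = 1·5 + 1), so t ≡ 2·4 = 8 ≡ 3 (mod 5).
    Then x = 39 + 88·3 = 303, valid modulo lcm(88, 5) = 440: x ≡ 303 (mod 440).
Verify: 303 mod 11 = 6 ✓, 303 mod 8 = 7 ✓, 303 mod 5 = 3 ✓.

x ≡ 303 (mod 440).


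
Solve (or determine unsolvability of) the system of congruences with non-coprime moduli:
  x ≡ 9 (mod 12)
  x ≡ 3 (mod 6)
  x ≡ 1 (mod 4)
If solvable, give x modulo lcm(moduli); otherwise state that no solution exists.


Moduli 12, 6, 4 are not pairwise coprime, so CRT works modulo lcm(m_i) when all pairwise compatibility conditions hold.
Pairwise compatibility: gcd(m_i, m_j) must divide a_i - a_j for every pair.
Merge one congruence at a time:
  Start: x ≡ 9 (mod 12).
  Combine with x ≡ 3 (mod 6): gcd(12, 6) = 6; 3 - 9 = -6, which IS divisible by 6, so compatible.
    Write x = 9 + 12·t and substitute into x ≡ 3 (mod 6): 12·t ≡ 3 − 9 = -6 (mod 6).
    Divide the congruence (and modulus) by g = 6: 2·t ≡ -1 (mod 1).
    Modulo 1 every t works; take t = 0.
    Then x = 9 + 12·0 = 9, valid modulo lcm(12, 6) = 12: x ≡ 9 (mod 12).
  Combine with x ≡ 1 (mod 4): gcd(12, 4) = 4; 1 - 9 = -8, which IS divisible by 4, so compatible.
    Write x = 9 + 12·t and substitute into x ≡ 1 (mod 4): 12·t ≡ 1 − 9 = -8 (mod 4).
    Divide the congruence (and modulus) by g = 4: 3·t ≡ -2 (mod 1).
    Modulo 1 every t works; take t = 0.
    Then x = 9 + 12·0 = 9, valid modulo lcm(12, 4) = 12: x ≡ 9 (mod 12).
Verify: 9 mod 12 = 9, 9 mod 6 = 3, 9 mod 4 = 1.

x ≡ 9 (mod 12).


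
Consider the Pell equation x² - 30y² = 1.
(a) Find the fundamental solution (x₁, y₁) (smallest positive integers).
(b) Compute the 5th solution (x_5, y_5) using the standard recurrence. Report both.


Step 1: Find the fundamental solution (x₁, y₁) of x² - 30y² = 1.
  Expand √30 as a continued fraction. a₀ = ⌊√30⌋ = 5; iterate m_{k+1} = d_k·a_k − m_k, d_{k+1} = (30 − m_{k+1}²)/d_k, a_{k+1} = ⌊(a₀ + m_{k+1})/d_{k+1}⌋ (starting m₀ = 0, d₀ = 1), with convergents p_k = a_k·p_{k-1} + p_{k-2}, q_k = a_k·q_{k-1} + q_{k-2} (p₋₁ = 1, q₋₁ = 0):
  k = 0: a₀ = 5; p₀/q₀ = 5/1; p₀² − 30·q₀² = 25 − 30 = -5.
  k = 1: m = 5, d = 5, a = ⌊(5 + 5)/5⌋ = 2; p/q = (2·5 + 1)/(2·1 + 0) = 11/2; p² − 30·q² = 121 − 120 = 1.
  The first convergent with p² − 30·q² = 1 gives the fundamental solution (x₁, y₁) = (11, 2).
Step 2: Apply the recurrence (x_{n+1}, y_{n+1}) = (x₁x_n + 30y₁y_n, x₁y_n + y₁x_n) repeatedly.
  From (x_1, y_1) = (11, 2): x_2 = 11·11 + 30·2·2 = 241; y_2 = 11·2 + 2·11 = 44.
  From (x_2, y_2) = (241, 44): x_3 = 11·241 + 30·2·44 = 5291; y_3 = 11·44 + 2·241 = 966.
  From (x_3, y_3) = (5291, 966): x_4 = 11·5291 + 30·2·966 = 116161; y_4 = 11·966 + 2·5291 = 21208.
  From (x_4, y_4) = (116161, 21208): x_5 = 11·116161 + 30·2·21208 = 2550251; y_5 = 11·21208 + 2·116161 = 465610.
Step 3: Verify x_5² - 30·y_5² = 6503780163001 - 6503780163000 = 1 (should be 1). ✓

(x_1, y_1) = (11, 2); (x_5, y_5) = (2550251, 465610).


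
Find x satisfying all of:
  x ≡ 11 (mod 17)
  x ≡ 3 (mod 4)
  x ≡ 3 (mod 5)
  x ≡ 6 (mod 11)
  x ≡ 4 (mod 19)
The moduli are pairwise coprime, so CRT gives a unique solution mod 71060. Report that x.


Product of moduli M = 17 · 4 · 5 · 11 · 19 = 71060.
Merge one congruence at a time:
  Start: x ≡ 11 (mod 17).
  Combine with x ≡ 3 (mod 4); new modulus lcm = 68.
    Write x = 11 + 17·t and substitute into x ≡ 3 (mod 4): 17·t ≡ 3 − 11 = -8 (mod 4).
    Reduce coefficients mod 4: 1·t ≡ 0 (mod 4).
    So t ≡ 0 (mod 4).
    Then x = 11 + 17·0 = 11, valid modulo lcm(17, 4) = 68: x ≡ 11 (mod 68).
  Combine with x ≡ 3 (mod 5); new modulus lcm = 340.
    Write x = 11 + 68·t and substitute into x ≡ 3 (mod 5): 68·t ≡ 3 − 11 = -8 (mod 5).
    Reduce coefficients mod 5: 3·t ≡ 2 (mod 5).
    The inverse of 3 mod 5 is 2 (since 3·2 = 6 = 1·5 + 1), so t ≡ 2·2 = 4 ≡ 4 (mod 5).
    Then x = 11 + 68·4 = 283, valid modulo lcm(68, 5) = 340: x ≡ 283 (mod 340).
  Combine with x ≡ 6 (mod 11); new modulus lcm = 3740.
    Write x = 283 + 340·t and substitute into x ≡ 6 (mod 11): 340·t ≡ 6 − 283 = -277 (mod 11).
    Reduce coefficients mod 11: 10·t ≡ 9 (mod 11).
    The inverse of 10 mod 11 is 10 (since 10·10 = 100 = 9·11 + 1), so t ≡ 10·9 = 90 ≡ 2 (mod 11).
    Then x = 283 + 340·2 = 963, valid modulo lcm(340, 11) = 3740: x ≡ 963 (mod 3740).
  Combine with x ≡ 4 (mod 19); new modulus lcm = 71060.
    Write x = 963 + 3740·t and substitute into x ≡ 4 (mod 19): 3740·t ≡ 4 − 963 = -959 (mod 19).
    Reduce coefficients mod 19: 16·t ≡ 10 (mod 19).
    The inverse of 16 mod 19 is 6 (since 16·6 = 96 = 5·19 + 1), so t ≡ 6·10 = 60 ≡ 3 (mod 19).
    Then x = 963 + 3740·3 = 12183, valid modulo lcm(3740, 19) = 71060: x ≡ 12183 (mod 71060).
Verify against each original: 12183 mod 17 = 11, 12183 mod 4 = 3, 12183 mod 5 = 3, 12183 mod 11 = 6, 12183 mod 19 = 4.

x ≡ 12183 (mod 71060).


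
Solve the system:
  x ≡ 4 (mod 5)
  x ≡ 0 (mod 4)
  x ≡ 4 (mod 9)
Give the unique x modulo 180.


Moduli 5, 4, 9 are pairwise coprime; by CRT there is a unique solution modulo M = 5 · 4 · 9 = 180.
Solve pairwise, accumulating the modulus:
  Start with x ≡ 4 (mod 5).
  Combine with x ≡ 0 (mod 4): since gcd(5, 4) = 1, we get a unique residue mod 20.
    Write x = 4 + 5·t and substitute into x ≡ 0 (mod 4): 5·t ≡ 0 − 4 = -4 (mod 4).
    Reduce coefficients mod 4: 1·t ≡ 0 (mod 4).
    So t ≡ 0 (mod 4).
    Then x = 4 + 5·0 = 4, valid modulo lcm(5, 4) = 20: x ≡ 4 (mod 20).
  Combine with x ≡ 4 (mod 9): since gcd(20, 9) = 1, we get a unique residue mod 180.
    Write x = 4 + 20·t and substitute into x ≡ 4 (mod 9): 20·t ≡ 4 − 4 = 0 (mod 9).
    Reduce coefficients mod 9: 2·t ≡ 0 (mod 9).
    The inverse of 2 mod 9 is 5 (since 2·5 = 10 = 1·9 + 1), so t ≡ 5·0 = 0 ≡ 0 (mod 9).
    Then x = 4 + 20·0 = 4, valid modulo lcm(20, 9) = 180: x ≡ 4 (mod 180).
Verify: 4 mod 5 = 4 ✓, 4 mod 4 = 0 ✓, 4 mod 9 = 4 ✓.

x ≡ 4 (mod 180).


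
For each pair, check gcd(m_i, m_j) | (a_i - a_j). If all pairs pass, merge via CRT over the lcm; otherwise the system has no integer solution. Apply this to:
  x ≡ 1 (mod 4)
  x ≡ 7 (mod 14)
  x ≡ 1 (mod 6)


Moduli 4, 14, 6 are not pairwise coprime, so CRT works modulo lcm(m_i) when all pairwise compatibility conditions hold.
Pairwise compatibility: gcd(m_i, m_j) must divide a_i - a_j for every pair.
Merge one congruence at a time:
  Start: x ≡ 1 (mod 4).
  Combine with x ≡ 7 (mod 14): gcd(4, 14) = 2; 7 - 1 = 6, which IS divisible by 2, so compatible.
    Write x = 1 + 4·t and substitute into x ≡ 7 (mod 14): 4·t ≡ 7 − 1 = 6 (mod 14).
    Divide the congruence (and modulus) by g = 2: 2·t ≡ 3 (mod 7).
    The inverse of 2 mod 7 is 4 (since 2·4 = 8 = 1·7 + 1), so t ≡ 4·3 = 12 ≡ 5 (mod 7).
    Then x = 1 + 4·5 = 21, valid modulo lcm(4, 14) = 28: x ≡ 21 (mod 28).
  Combine with x ≡ 1 (mod 6): gcd(28, 6) = 2; 1 - 21 = -20, which IS divisible by 2, so compatible.
    Write x = 21 + 28·t and substitute into x ≡ 1 (mod 6): 28·t ≡ 1 − 21 = -20 (mod 6).
    Divide the congruence (and modulus) by g = 2: 14·t ≡ -10 (mod 3).
    Reduce coefficients mod 3: 2·t ≡ 2 (mod 3).
    The inverse of 2 mod 3 is 2 (since 2·2 = 4 = 1·3 + 1), so t ≡ 2·2 = 4 ≡ 1 (mod 3).
    Then x = 21 + 28·1 = 49, valid modulo lcm(28, 6) = 84: x ≡ 49 (mod 84).
Verify: 49 mod 4 = 1, 49 mod 14 = 7, 49 mod 6 = 1.

x ≡ 49 (mod 84).


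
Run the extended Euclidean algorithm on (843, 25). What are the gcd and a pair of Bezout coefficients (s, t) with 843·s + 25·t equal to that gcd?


Euclidean algorithm on (843, 25) — divide until remainder is 0:
  843 = 33 · 25 + 18
  25 = 1 · 18 + 7
  18 = 2 · 7 + 4
  7 = 1 · 4 + 3
  4 = 1 · 3 + 1
  3 = 3 · 1 + 0
gcd(843, 25) = 1.
Track Bezout coefficients alongside the remainders: start with r₀ = 843 = a·1 + b·0 (s = 1, t = 0) and r₁ = 25 = a·0 + b·1 (s = 0, t = 1); each new remainder r_{k+1} = r_{k-1} − q_k·r_k inherits s_{k+1} = s_{k-1} − q_k·s_k, t_{k+1} = t_{k-1} − q_k·t_k, so r_k = a·s_k + b·t_k at every step:
  q = 33: r = 18, s = 1 − 33·0 = 1, t = 0 − 33·1 = -33  (check: 843·1 + 25·(-33) = 18)
  q = 1: r = 7, s = 0 − 1·1 = -1, t = 1 − 1·(-33) = 34  (check: 843·(-1) + 25·34 = 7)
  q = 2: r = 4, s = 1 − 2·(-1) = 3, t = -33 − 2·34 = -101  (check: 843·3 + 25·(-101) = 4)
  q = 1: r = 3, s = -1 − 1·3 = -4, t = 34 − 1·(-101) = 135  (check: 843·(-4) + 25·135 = 3)
  q = 1: r = 1, s = 3 − 1·(-4) = 7, t = -101 − 1·135 = -236  (check: 843·7 + 25·(-236) = 1)
The row with r = 1 (the gcd) gives the Bezout coefficients s = 7, t = -236.
Result: 843 · (7) + 25 · (-236) = 1.

gcd(843, 25) = 1; s = 7, t = -236 (check: 843·7 + 25·(-236) = 1).


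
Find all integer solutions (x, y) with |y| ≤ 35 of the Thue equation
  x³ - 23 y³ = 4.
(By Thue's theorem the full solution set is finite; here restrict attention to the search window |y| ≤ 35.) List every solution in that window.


The equation is x³ - 23y³ = 4. For fixed y, x³ = 23·y³ + 4, so a solution requires the RHS to be a perfect cube.
Strategy: iterate y from -35 to 35, compute RHS = 23·y³ + 4, and check whether it is a (positive or negative) perfect cube.
Check small values of y:
  y = 0: RHS = 4 is not a perfect cube.
  y = 1: RHS = 27 = (3)³ ⇒ x = 3 works.
  y = -1: RHS = -19 is not a perfect cube.
  y = 2: RHS = 188 is not a perfect cube.
  y = -2: RHS = -180 is not a perfect cube.
  y = 3: RHS = 625 is not a perfect cube.
  y = -3: RHS = -617 is not a perfect cube.
Continuing the search up to |y| = 35 finds no further solutions beyond those listed.
Collected solutions: (3, 1).

Solutions (with |y| ≤ 35): (3, 1).


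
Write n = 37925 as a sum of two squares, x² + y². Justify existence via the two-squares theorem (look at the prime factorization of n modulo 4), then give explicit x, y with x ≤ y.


Step 1: Factor n = 37925 = 5^2 · 37 · 41.
Step 2: Check the mod-4 condition on each prime factor: 5 ≡ 1 (mod 4), exponent 2; 37 ≡ 1 (mod 4), exponent 1; 41 ≡ 1 (mod 4), exponent 1.
All primes ≡ 3 (mod 4) appear to even exponent (or don't appear), so by the two-squares theorem n IS expressible as a sum of two squares.
Step 3: Build a representation. Group n = k² · m with k = 5 and m = 37 · 41 = 1517 (a product of primes ≡ 1 (mod 4)); a representation of m scales to one of n via (k·x)² + (k·y)² = k²(x² + y²). Each prime p ≡ 1 (mod 4) is itself a sum of two squares; find a² by testing p − a² for a perfect square:
  37: 37 − 1² = 36 = 6² ⇒ 37 = 1² + 6².
  41: 41 − 1² = 40, 41 − 2² = 37, 41 − 3² = 32, 41 − 4² = 25 = 5² ⇒ 41 = 4² + 5².
  Combine using the Brahmagupta–Fibonacci identity (a² + b²)(c² + d²) = (ac − bd)² + (ad + bc)² = (ac + bd)² + (ad − bc)²:
  37 · 41 = 1517: from (1² + 6²)(4² + 5²), take (1·4 − 6·5, 1·5 + 6·4) = (4 − 30, 5 + 24) = (-26, 29); dropping signs (only squares matter) gives (26, 29); check 26² + 29² = 676 + 841 = 1517 ✓.
  Scale by k = 5: (5·26, 5·29) = (130, 145).
Step 4: Order so x ≤ y and verify: 130² + 145² = 16900 + 21025 = 37925 = n. ✓

n = 37925 = 130² + 145² (one valid representation with x ≤ y).
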